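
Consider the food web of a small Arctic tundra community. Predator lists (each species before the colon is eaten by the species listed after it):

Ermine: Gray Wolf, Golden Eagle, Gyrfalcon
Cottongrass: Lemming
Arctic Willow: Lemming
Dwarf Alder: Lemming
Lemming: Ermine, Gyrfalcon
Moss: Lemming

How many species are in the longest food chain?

One longest chain: Cottongrass → Lemming → Ermine → Gray Wolf.
It has 4 species and 3 links.

4 species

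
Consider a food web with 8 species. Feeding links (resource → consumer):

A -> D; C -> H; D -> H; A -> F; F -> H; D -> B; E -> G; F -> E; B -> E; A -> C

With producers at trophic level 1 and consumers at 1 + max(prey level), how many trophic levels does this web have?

5

Producers (level 1): A.
A → D → B → E → G gives G level 5.
No species has a prey at level 5, so no species reaches level 6.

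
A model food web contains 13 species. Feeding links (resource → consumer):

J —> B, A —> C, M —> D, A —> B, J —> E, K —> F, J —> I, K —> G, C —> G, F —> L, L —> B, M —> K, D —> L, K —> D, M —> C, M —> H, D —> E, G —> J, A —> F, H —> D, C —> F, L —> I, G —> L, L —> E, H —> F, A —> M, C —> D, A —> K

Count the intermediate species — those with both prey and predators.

Intermediate species (has both prey and predators): M, K, H, C, F, D, G, J, L.
Count: 9.

9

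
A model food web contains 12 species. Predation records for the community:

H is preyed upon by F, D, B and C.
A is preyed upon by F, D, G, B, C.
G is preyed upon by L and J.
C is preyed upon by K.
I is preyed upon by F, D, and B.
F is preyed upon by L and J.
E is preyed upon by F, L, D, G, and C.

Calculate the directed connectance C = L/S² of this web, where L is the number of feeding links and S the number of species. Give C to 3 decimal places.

The web has S = 12 species and L = 22 feeding links.
C = L / S² = 22 / 144 = 0.1528 ≈ 0.153.

C = 0.153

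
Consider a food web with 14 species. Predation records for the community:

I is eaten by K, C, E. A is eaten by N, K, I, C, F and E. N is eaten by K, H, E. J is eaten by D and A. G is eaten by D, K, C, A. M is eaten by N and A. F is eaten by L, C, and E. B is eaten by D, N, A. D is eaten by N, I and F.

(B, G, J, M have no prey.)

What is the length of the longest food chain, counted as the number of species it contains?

4 species

One longest chain: B → D → N → E.
It has 4 species and 3 links.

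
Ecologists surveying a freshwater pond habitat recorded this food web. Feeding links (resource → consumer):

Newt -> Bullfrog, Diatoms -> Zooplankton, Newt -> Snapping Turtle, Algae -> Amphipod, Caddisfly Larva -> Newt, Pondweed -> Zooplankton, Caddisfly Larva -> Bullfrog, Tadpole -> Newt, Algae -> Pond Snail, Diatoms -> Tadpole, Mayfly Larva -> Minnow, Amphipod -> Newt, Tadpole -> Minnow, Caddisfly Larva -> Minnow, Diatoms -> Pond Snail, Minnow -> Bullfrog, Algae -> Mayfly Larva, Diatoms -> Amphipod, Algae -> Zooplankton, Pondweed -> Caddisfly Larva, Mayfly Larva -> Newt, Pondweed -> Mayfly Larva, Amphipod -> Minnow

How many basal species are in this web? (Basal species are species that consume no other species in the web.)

Basal species (no prey listed): Pondweed, Algae, Diatoms.
Count: 3.

3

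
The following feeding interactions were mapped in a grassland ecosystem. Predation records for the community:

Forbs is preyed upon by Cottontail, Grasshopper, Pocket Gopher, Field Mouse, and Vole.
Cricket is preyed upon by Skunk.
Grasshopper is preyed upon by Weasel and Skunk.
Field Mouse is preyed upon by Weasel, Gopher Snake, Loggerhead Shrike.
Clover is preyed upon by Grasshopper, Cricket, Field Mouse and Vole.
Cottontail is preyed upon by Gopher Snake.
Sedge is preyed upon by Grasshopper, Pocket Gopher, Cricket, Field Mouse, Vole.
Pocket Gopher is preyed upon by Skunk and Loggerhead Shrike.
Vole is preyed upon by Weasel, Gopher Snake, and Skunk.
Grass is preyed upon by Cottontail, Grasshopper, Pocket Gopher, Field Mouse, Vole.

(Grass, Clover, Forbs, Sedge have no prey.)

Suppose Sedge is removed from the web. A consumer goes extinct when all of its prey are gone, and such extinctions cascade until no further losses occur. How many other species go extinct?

Remove Sedge.
Every predator of it retains at least one other prey: Grasshopper still has Grass, Clover, Forbs; Pocket Gopher still has Grass, Forbs; Field Mouse still has Grass, Clover, Forbs; Cricket still has Clover; Vole still has Grass, Clover, Forbs.
No consumer loses all prey, so no secondary extinctions occur.

0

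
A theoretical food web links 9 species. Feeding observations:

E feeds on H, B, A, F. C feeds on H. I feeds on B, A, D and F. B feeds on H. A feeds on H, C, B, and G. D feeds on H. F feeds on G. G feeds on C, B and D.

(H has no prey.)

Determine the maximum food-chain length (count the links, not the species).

4 links

One longest chain: H → B → G → A → E.
It has 5 species and 4 links.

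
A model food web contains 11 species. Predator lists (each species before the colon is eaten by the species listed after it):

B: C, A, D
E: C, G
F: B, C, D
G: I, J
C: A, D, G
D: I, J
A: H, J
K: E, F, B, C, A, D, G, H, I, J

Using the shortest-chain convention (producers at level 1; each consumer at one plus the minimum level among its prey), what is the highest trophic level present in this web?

2

Producers (level 1): K.
Following each consumer down to its lowest-level prey: K → H (levels 1 through 2).
All prey of H (K 1, A 2) are at level 1 or above, so H is at level 1 + 1 = 2.
Every consumer has at least one prey at level 1 or below, so none exceeds level 2.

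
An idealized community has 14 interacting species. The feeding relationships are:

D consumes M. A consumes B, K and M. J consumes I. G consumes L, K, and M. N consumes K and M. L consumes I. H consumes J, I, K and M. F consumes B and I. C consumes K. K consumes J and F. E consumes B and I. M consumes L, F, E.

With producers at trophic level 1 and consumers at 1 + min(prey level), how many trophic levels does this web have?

4

Producers (level 1): I, B.
Following each consumer down to its lowest-level prey: I → E → M → D (levels 1 through 4).
All prey of D (M 3) are at level 3 or above, so D is at level 1 + 3 = 4.
Every consumer has at least one prey at level 3 or below, so none exceeds level 4.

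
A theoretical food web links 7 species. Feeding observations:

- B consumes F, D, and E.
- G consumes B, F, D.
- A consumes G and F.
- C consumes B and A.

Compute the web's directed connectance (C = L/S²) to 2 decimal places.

C = 0.20

The web has S = 7 species and L = 10 feeding links.
C = L / S² = 10 / 49 = 0.2041 ≈ 0.20.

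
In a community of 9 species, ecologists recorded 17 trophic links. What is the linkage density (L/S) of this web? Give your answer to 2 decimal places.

L/S = 1.89

There are L = 17 links among S = 9 species.
L/S = 17/9 = 1.8889 ≈ 1.89.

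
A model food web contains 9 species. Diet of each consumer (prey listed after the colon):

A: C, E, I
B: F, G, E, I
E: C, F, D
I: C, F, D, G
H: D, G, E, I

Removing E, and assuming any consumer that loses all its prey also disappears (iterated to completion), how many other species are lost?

Remove E.
Every predator of it retains at least one other prey: A still has C, I; B still has F, G, I; H still has D, G, I.
No consumer loses all prey, so no secondary extinctions occur.

0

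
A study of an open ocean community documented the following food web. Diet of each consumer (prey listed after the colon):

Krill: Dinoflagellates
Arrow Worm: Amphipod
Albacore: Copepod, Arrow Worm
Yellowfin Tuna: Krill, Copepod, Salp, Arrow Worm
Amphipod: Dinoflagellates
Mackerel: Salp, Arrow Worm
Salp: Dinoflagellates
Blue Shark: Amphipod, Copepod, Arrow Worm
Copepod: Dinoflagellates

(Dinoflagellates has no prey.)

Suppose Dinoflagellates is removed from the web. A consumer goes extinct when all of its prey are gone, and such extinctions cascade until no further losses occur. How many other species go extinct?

9

Remove Dinoflagellates.
Round 1: Amphipod (all prey gone), Krill (all prey gone), Copepod (all prey gone), Salp (all prey gone) → extinct.
Round 2: Arrow Worm (all prey gone) → extinct.
Round 3: Mackerel (all prey gone), Albacore (all prey gone), Blue Shark (all prey gone), Yellowfin Tuna (all prey gone) → extinct.
No further losses. Total secondary extinctions: 9.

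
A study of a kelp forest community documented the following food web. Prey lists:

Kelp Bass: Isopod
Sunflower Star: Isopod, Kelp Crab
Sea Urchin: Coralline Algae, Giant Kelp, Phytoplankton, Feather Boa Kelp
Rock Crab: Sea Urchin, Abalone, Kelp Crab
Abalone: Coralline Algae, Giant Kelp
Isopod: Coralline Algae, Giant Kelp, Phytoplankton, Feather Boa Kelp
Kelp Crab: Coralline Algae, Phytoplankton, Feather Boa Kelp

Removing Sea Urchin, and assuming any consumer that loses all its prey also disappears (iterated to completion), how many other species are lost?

0

Remove Sea Urchin.
Every predator of it retains at least one other prey: Rock Crab still has Abalone, Kelp Crab.
No consumer loses all prey, so no secondary extinctions occur.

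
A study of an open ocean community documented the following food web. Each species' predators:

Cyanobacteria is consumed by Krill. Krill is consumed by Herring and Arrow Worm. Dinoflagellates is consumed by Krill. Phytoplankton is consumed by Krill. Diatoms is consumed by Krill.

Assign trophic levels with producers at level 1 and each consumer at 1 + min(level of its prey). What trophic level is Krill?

Cyanobacteria is a producer → level 1.
Krill eats Cyanobacteria → level 2.

Trophic level 2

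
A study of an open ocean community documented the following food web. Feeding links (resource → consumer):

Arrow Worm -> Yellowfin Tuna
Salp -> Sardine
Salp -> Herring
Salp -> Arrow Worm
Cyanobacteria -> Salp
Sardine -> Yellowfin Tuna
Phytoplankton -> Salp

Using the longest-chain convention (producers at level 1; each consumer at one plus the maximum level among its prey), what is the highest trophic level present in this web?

4

Producers (level 1): Cyanobacteria, Phytoplankton.
Cyanobacteria → Salp → Sardine → Yellowfin Tuna gives Yellowfin Tuna level 4.
No species has a prey at level 4, so no species reaches level 5.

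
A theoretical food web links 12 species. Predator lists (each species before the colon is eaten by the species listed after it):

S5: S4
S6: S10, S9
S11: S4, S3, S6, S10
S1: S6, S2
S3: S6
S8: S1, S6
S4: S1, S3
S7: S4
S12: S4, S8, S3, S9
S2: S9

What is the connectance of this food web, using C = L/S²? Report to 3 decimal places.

C = 0.139

The web has S = 12 species and L = 20 feeding links.
C = L / S² = 20 / 144 = 0.1389 ≈ 0.139.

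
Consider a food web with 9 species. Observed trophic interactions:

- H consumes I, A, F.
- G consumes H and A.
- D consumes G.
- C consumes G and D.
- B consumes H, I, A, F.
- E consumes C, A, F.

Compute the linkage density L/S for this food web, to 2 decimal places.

L/S = 1.67

There are L = 15 links among S = 9 species.
L/S = 15/9 = 1.6667 ≈ 1.67.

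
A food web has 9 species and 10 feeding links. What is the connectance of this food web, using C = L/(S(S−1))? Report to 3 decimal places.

The web has S = 9 species and L = 10 feeding links.
C = L / (S(S−1)) = 10 / 72 = 0.1389 ≈ 0.139.

C = 0.139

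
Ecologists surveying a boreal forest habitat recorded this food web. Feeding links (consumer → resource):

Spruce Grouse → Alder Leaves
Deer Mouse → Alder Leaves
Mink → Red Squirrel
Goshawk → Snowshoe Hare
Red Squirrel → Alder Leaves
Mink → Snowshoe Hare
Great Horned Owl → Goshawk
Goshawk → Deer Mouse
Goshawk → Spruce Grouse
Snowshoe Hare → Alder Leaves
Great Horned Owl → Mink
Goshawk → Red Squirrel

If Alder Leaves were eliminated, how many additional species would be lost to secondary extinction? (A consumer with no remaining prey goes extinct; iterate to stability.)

Remove Alder Leaves.
Round 1: Spruce Grouse (all prey gone), Deer Mouse (all prey gone), Red Squirrel (all prey gone), Snowshoe Hare (all prey gone) → extinct.
Round 2: Goshawk (all prey gone), Mink (all prey gone) → extinct.
Round 3: Great Horned Owl (all prey gone) → extinct.
No further losses. Total secondary extinctions: 7.

7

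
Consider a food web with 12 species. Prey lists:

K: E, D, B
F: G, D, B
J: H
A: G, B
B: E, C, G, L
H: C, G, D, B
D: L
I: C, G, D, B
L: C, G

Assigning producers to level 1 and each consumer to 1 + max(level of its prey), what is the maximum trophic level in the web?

5

Producers (level 1): E, C, G.
C → L → D → H → J gives J level 5.
No species has a prey at level 5, so no species reaches level 6.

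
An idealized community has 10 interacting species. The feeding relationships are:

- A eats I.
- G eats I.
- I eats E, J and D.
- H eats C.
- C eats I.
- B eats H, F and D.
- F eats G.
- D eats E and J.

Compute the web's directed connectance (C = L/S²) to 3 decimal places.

The web has S = 10 species and L = 13 feeding links.
C = L / S² = 13 / 100 = 0.1300 ≈ 0.130.

C = 0.130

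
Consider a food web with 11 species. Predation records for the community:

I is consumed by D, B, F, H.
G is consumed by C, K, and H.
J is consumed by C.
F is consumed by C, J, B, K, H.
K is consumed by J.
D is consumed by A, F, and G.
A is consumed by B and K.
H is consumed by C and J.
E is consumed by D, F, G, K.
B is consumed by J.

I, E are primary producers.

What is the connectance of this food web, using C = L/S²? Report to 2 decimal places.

The web has S = 11 species and L = 26 feeding links.
C = L / S² = 26 / 121 = 0.2149 ≈ 0.21.

C = 0.21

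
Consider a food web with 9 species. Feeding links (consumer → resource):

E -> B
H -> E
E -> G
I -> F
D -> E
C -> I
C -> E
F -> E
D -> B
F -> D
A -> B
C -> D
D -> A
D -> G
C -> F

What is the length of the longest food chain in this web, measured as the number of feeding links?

One longest chain: B → E → D → F → I → C.
It has 6 species and 5 links.

5 links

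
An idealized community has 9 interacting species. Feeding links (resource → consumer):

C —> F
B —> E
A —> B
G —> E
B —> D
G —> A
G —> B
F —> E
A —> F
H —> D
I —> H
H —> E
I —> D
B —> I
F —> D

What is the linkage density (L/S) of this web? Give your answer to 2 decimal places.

L/S = 1.67

There are L = 15 links among S = 9 species.
L/S = 15/9 = 1.6667 ≈ 1.67.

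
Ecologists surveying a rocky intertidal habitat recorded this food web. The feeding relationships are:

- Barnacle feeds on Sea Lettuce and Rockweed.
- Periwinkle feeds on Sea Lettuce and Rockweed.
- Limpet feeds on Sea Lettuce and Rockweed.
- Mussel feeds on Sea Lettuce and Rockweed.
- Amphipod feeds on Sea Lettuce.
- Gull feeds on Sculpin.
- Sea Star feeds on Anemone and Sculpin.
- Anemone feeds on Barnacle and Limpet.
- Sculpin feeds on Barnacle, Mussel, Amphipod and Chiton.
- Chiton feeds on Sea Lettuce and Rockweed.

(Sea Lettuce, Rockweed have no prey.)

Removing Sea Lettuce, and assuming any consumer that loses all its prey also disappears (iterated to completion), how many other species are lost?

1

Remove Sea Lettuce.
Round 1: Amphipod (all prey gone) → extinct.
No further losses. Total secondary extinctions: 1.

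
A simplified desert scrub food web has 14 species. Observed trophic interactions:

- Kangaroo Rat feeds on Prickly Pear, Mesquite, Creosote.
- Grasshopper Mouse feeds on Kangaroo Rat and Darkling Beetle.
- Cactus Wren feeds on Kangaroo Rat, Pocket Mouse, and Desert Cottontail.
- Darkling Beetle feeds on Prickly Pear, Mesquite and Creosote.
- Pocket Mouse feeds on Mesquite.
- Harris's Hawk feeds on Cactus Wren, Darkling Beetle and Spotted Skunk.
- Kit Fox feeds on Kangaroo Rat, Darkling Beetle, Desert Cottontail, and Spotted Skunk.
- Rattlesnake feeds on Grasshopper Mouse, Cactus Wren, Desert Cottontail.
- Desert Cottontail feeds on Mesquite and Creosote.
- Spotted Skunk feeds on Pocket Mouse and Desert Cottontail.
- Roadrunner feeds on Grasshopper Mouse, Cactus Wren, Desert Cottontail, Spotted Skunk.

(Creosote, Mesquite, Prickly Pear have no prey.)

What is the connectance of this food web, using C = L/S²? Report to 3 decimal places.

C = 0.153

The web has S = 14 species and L = 30 feeding links.
C = L / S² = 30 / 196 = 0.1531 ≈ 0.153.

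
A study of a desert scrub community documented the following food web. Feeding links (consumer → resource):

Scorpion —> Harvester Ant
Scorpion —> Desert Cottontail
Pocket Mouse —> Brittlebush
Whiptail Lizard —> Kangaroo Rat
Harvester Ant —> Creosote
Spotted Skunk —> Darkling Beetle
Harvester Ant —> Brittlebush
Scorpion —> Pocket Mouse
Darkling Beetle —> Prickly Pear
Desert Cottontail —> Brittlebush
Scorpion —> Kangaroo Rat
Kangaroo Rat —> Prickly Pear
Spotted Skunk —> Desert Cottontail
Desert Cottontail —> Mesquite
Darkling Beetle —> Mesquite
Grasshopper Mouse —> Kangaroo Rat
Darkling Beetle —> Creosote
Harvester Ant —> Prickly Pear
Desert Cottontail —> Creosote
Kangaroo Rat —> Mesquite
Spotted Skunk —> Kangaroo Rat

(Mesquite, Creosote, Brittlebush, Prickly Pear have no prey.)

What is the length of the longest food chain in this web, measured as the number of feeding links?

2 links

One longest chain: Mesquite → Kangaroo Rat → Whiptail Lizard.
It has 3 species and 2 links.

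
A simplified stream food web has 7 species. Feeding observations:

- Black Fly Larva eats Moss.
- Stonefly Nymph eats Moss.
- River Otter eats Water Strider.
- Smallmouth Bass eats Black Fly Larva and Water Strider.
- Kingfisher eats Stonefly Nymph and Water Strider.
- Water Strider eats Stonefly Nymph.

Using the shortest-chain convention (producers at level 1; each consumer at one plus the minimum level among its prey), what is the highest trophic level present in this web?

4

Producers (level 1): Moss.
Following each consumer down to its lowest-level prey: Moss → Stonefly Nymph → Water Strider → River Otter (levels 1 through 4).
All prey of River Otter (Water Strider 3) are at level 3 or above, so River Otter is at level 1 + 3 = 4.
Every consumer has at least one prey at level 3 or below, so none exceeds level 4.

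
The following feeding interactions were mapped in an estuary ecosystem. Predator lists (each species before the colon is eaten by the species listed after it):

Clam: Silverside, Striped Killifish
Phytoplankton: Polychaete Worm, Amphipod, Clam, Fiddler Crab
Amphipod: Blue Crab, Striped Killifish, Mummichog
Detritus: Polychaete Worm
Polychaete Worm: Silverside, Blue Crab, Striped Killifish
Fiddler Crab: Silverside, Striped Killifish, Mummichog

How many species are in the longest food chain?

One longest chain: Detritus → Polychaete Worm → Silverside.
It has 3 species and 2 links.

3 species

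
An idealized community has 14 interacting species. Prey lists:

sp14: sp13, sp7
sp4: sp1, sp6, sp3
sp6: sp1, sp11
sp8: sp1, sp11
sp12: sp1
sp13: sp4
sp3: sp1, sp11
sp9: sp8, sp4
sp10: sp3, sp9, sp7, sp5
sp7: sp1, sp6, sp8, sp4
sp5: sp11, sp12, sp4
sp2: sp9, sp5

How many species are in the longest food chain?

5 species

One longest chain: sp1 → sp6 → sp4 → sp7 → sp14.
It has 5 species and 4 links.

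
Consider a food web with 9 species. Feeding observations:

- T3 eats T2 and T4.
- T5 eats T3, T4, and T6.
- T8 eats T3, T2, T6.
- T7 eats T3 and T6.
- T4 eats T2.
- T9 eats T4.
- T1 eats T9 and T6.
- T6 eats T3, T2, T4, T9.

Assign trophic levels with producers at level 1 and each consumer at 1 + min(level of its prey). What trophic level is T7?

T2 is a producer → level 1.
T3 eats T2 → level 2.
T7 eats T3 → level 3.
No prey of T7 is below level 2, so 3 is the minimum.

Trophic level 3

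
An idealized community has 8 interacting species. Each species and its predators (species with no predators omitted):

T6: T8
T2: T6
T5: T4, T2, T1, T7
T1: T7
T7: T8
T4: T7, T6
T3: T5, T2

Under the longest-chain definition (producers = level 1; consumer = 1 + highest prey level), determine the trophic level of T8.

T3 is a producer → level 1.
T5 eats T3 → level 2.
T4 eats T5 → level 3.
T7 eats T4 (level 3); other prey at levels: T5 2, T1 3 → level 4.
T8 eats T7 (level 4); other prey at levels: T6 4 → level 5.

Trophic level 5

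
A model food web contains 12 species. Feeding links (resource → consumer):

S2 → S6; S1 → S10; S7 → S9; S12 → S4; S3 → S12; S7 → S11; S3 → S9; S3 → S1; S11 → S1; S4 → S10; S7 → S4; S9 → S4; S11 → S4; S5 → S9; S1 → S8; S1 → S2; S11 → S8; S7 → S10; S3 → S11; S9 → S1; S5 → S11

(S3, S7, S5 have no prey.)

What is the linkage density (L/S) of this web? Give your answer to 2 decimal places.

There are L = 21 links among S = 12 species.
L/S = 21/12 = 1.7500 ≈ 1.75.

L/S = 1.75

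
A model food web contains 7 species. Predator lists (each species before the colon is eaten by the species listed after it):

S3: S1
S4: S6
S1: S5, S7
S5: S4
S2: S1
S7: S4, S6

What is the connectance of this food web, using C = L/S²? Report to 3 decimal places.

The web has S = 7 species and L = 8 feeding links.
C = L / S² = 8 / 49 = 0.1633 ≈ 0.163.

C = 0.163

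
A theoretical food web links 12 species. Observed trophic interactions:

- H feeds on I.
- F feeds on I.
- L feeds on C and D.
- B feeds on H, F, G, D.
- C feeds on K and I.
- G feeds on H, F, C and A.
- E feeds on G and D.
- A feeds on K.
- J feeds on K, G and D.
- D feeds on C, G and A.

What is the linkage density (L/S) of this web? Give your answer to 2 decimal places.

There are L = 23 links among S = 12 species.
L/S = 23/12 = 1.9167 ≈ 1.92.

L/S = 1.92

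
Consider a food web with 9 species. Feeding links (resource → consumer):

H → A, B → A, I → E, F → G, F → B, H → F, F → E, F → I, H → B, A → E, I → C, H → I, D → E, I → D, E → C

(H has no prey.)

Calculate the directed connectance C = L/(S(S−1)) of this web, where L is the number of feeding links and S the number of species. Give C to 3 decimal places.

The web has S = 9 species and L = 15 feeding links.
C = L / (S(S−1)) = 15 / 72 = 0.2083 ≈ 0.208.

C = 0.208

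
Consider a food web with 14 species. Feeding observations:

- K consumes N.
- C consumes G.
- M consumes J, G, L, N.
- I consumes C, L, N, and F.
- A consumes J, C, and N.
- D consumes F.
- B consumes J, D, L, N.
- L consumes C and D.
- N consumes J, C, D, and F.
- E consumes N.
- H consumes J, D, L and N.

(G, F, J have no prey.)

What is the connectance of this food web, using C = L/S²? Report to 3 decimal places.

The web has S = 14 species and L = 29 feeding links.
C = L / S² = 29 / 196 = 0.1480 ≈ 0.148.

C = 0.148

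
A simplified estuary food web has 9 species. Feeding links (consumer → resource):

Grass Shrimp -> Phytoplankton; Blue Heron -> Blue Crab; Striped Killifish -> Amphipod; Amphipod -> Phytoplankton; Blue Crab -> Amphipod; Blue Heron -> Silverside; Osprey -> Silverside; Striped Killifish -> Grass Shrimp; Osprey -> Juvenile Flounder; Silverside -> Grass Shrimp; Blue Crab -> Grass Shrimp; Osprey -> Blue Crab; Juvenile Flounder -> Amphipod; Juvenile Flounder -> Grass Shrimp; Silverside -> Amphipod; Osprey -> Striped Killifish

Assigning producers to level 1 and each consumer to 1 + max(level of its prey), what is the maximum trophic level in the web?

Producers (level 1): Phytoplankton.
Phytoplankton → Amphipod → Striped Killifish → Osprey gives Osprey level 4.
No species has a prey at level 4, so no species reaches level 5.

4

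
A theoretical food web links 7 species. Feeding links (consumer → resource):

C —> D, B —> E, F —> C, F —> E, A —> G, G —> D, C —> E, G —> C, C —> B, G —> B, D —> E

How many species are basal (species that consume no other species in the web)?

1

Basal species (no prey listed): E.
Count: 1.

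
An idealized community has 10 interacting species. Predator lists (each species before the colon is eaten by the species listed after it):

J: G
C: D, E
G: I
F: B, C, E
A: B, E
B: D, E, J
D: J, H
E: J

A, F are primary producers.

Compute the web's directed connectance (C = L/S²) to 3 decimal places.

The web has S = 10 species and L = 15 feeding links.
C = L / S² = 15 / 100 = 0.1500 ≈ 0.150.

C = 0.150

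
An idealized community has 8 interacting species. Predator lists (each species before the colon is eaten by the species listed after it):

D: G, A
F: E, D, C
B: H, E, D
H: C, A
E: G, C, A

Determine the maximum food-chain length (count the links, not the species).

One longest chain: B → E → G.
It has 3 species and 2 links.

2 links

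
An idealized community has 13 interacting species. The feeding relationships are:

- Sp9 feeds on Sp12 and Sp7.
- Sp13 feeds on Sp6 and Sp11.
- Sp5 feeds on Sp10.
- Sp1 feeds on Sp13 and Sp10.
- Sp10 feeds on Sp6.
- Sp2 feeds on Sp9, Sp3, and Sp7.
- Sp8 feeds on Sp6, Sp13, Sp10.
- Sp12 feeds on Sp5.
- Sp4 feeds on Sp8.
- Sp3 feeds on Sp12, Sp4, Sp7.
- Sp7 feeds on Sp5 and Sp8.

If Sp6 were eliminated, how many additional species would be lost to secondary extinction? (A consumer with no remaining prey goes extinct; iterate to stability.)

3

Remove Sp6.
Round 1: Sp10 (all prey gone) → extinct.
Round 2: Sp5 (all prey gone) → extinct.
Round 3: Sp12 (all prey gone) → extinct.
No further losses. Total secondary extinctions: 3.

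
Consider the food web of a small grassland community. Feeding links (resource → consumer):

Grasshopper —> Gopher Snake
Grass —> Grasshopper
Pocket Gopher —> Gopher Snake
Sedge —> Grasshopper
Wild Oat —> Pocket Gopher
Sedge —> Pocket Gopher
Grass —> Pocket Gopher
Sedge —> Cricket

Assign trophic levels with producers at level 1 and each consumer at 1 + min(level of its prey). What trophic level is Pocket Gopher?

Wild Oat is a producer → level 1.
Pocket Gopher eats Wild Oat → level 2.

Trophic level 2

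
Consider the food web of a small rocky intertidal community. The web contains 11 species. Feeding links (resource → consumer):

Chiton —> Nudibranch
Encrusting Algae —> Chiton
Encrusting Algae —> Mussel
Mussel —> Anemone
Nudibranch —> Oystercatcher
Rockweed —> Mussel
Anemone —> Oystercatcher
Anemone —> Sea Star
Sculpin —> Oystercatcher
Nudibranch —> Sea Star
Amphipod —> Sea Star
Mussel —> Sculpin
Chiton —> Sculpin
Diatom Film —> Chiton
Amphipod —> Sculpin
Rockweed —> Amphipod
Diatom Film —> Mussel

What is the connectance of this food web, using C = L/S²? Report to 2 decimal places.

The web has S = 11 species and L = 17 feeding links.
C = L / S² = 17 / 121 = 0.1405 ≈ 0.14.

C = 0.14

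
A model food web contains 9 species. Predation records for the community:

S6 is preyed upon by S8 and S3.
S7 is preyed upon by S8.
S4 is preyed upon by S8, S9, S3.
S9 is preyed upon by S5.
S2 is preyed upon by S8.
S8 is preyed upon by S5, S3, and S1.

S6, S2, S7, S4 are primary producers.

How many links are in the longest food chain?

2 links

One longest chain: S6 → S8 → S1.
It has 3 species and 2 links.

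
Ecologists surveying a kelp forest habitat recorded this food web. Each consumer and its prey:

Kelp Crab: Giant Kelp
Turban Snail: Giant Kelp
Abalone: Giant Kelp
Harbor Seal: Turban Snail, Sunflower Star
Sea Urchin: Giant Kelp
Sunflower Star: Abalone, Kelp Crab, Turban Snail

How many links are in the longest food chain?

3 links

One longest chain: Giant Kelp → Abalone → Sunflower Star → Harbor Seal.
It has 4 species and 3 links.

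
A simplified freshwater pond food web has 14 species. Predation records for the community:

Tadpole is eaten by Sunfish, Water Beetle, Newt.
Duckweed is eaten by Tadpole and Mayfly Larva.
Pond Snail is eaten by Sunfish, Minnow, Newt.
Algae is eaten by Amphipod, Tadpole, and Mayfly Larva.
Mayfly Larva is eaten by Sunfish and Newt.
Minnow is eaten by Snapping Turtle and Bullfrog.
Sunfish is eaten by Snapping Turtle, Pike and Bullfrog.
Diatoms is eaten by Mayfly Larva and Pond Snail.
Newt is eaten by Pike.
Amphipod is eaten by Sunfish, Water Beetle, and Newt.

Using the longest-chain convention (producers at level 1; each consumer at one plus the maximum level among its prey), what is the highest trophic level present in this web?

4

Producers (level 1): Algae, Diatoms, Duckweed.
Diatoms → Pond Snail → Minnow → Bullfrog gives Bullfrog level 4.
No species has a prey at level 4, so no species reaches level 5.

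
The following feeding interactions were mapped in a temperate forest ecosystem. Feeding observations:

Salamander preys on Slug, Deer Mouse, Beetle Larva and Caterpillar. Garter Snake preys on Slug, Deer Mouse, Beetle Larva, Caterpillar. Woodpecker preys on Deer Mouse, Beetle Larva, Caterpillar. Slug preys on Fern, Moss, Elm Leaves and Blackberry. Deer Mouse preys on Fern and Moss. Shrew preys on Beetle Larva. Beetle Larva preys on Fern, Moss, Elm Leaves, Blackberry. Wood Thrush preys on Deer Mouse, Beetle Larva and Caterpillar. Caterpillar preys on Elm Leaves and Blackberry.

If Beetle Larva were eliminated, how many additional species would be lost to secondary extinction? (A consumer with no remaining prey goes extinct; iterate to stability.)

Remove Beetle Larva.
Round 1: Shrew (all prey gone) → extinct.
No further losses. Total secondary extinctions: 1.

1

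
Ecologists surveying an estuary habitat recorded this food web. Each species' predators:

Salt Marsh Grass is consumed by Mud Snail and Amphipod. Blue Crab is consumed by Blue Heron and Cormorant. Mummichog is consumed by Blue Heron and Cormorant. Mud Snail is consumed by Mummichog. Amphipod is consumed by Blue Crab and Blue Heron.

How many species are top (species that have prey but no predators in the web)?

2

Top species (has prey, but nothing eats it): Cormorant, Blue Heron.
Count: 2.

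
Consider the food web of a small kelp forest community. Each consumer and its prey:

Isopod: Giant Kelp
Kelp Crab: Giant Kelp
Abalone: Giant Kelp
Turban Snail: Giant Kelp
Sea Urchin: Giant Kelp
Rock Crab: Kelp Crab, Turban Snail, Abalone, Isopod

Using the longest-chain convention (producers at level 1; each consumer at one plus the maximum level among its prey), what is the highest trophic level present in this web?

Producers (level 1): Giant Kelp.
Giant Kelp → Kelp Crab → Rock Crab gives Rock Crab level 3.
No species has a prey at level 3, so no species reaches level 4.

3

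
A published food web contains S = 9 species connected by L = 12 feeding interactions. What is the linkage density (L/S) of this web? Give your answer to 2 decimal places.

There are L = 12 links among S = 9 species.
L/S = 12/9 = 1.3333 ≈ 1.33.

L/S = 1.33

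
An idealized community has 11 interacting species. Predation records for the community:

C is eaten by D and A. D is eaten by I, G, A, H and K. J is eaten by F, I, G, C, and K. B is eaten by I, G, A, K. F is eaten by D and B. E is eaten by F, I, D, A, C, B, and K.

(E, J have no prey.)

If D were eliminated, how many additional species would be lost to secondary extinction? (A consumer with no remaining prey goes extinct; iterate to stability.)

1

Remove D.
Round 1: H (all prey gone) → extinct.
No further losses. Total secondary extinctions: 1.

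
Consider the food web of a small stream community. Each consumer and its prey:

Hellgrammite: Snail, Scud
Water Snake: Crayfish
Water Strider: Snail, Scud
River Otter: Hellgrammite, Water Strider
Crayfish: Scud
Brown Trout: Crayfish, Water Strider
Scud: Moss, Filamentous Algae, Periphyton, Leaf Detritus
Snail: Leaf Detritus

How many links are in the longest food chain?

One longest chain: Moss → Scud → Crayfish → Water Snake.
It has 4 species and 3 links.

3 links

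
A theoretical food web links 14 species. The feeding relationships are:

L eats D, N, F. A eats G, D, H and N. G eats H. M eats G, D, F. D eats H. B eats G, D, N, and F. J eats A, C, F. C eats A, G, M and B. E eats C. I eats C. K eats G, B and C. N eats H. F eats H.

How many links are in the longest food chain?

4 links

One longest chain: H → N → A → C → K.
It has 5 species and 4 links.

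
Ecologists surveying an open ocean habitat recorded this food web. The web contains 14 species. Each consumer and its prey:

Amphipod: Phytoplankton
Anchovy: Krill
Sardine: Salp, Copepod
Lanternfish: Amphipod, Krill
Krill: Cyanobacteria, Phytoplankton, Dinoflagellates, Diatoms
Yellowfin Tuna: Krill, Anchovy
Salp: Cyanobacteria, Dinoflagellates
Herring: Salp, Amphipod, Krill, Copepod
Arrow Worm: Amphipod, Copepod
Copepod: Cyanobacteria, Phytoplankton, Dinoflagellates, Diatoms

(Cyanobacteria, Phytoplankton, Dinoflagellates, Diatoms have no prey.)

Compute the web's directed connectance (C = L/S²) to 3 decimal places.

C = 0.122

The web has S = 14 species and L = 24 feeding links.
C = L / S² = 24 / 196 = 0.1224 ≈ 0.122.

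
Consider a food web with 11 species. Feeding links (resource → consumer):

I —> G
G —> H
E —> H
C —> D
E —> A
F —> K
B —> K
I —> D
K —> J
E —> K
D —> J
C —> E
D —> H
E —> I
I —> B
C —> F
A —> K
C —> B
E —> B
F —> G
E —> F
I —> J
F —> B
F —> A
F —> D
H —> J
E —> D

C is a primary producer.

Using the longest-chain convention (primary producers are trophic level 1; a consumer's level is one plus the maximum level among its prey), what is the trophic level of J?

Trophic level 6

C is a producer → level 1.
E eats C → level 2.
I eats E → level 3.
G eats I (level 3); other prey at levels: F 3 → level 4.
H eats G (level 4); other prey at levels: E 2, D 4 → level 5.
J eats H (level 5); other prey at levels: I 3, D 4, K 5 → level 6.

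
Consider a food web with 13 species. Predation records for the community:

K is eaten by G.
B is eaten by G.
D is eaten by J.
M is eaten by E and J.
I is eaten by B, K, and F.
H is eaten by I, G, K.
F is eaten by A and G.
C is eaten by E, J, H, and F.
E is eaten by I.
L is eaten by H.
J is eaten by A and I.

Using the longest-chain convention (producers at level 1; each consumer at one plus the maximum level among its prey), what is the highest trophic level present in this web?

Producers (level 1): D, L, C, M.
C → E → I → K → G gives G level 5.
No species has a prey at level 5, so no species reaches level 6.

5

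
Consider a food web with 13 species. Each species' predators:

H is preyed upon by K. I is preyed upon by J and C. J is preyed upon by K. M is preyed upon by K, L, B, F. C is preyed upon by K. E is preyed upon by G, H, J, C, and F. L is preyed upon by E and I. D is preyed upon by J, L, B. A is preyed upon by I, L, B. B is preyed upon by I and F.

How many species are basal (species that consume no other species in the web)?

Basal species (no prey listed): M, D, A.
Count: 3.

3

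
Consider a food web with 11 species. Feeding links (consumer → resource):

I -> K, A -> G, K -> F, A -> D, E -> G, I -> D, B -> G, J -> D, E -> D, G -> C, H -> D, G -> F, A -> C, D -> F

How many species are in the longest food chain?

3 species

One longest chain: C → G → A.
It has 3 species and 2 links.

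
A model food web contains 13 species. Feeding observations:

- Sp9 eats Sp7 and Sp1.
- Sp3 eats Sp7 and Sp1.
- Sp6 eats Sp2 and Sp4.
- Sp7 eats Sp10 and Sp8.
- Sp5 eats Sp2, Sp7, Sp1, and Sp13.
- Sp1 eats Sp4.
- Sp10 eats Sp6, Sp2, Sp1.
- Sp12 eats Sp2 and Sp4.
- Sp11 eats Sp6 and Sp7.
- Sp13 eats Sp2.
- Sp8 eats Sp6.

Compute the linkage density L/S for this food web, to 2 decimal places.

There are L = 22 links among S = 13 species.
L/S = 22/13 = 1.6923 ≈ 1.69.

L/S = 1.69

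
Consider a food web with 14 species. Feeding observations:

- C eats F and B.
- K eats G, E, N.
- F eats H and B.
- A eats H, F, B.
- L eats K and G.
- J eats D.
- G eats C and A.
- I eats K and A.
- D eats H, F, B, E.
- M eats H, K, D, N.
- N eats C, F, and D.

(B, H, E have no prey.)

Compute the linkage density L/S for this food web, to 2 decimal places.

L/S = 2.00

There are L = 28 links among S = 14 species.
L/S = 28/14 = 2.0000 ≈ 2.00.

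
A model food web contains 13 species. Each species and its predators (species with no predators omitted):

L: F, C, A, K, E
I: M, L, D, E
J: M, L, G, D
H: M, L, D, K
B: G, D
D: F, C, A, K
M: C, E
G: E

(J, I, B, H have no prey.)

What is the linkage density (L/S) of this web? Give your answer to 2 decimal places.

L/S = 2.00

There are L = 26 links among S = 13 species.
L/S = 26/13 = 2.0000 ≈ 2.00.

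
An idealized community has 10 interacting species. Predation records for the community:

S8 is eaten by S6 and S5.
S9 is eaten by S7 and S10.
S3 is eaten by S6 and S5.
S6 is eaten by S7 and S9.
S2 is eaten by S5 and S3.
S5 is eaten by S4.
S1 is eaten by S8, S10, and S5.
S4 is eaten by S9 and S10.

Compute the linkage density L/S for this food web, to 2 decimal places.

L/S = 1.60

There are L = 16 links among S = 10 species.
L/S = 16/10 = 1.6000 ≈ 1.60.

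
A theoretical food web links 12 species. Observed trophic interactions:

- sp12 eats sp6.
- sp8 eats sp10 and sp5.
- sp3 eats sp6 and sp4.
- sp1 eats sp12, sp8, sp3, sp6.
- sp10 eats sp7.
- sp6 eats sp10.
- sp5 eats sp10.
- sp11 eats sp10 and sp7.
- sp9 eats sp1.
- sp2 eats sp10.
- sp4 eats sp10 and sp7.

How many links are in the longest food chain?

5 links

One longest chain: sp7 → sp10 → sp5 → sp8 → sp1 → sp9.
It has 6 species and 5 links.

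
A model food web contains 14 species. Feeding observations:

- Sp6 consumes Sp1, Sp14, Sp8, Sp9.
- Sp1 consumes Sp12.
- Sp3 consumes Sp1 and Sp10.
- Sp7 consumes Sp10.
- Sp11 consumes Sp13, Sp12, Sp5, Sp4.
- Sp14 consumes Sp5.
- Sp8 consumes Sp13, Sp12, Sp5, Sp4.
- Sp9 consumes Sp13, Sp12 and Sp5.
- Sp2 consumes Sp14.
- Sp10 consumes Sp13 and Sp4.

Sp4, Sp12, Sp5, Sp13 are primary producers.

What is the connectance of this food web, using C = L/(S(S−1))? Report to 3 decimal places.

The web has S = 14 species and L = 23 feeding links.
C = L / (S(S−1)) = 23 / 182 = 0.1264 ≈ 0.126.

C = 0.126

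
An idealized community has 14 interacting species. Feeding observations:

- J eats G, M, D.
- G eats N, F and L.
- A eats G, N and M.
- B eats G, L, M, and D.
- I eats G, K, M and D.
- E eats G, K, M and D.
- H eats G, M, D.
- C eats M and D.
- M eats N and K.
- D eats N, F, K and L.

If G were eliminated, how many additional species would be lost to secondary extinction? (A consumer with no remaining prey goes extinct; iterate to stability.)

0

Remove G.
Every predator of it retains at least one other prey: B still has L, M, D; A still has N, M; H still has M, D; J still has M, D; E still has K, M, D; I still has K, M, D.
No consumer loses all prey, so no secondary extinctions occur.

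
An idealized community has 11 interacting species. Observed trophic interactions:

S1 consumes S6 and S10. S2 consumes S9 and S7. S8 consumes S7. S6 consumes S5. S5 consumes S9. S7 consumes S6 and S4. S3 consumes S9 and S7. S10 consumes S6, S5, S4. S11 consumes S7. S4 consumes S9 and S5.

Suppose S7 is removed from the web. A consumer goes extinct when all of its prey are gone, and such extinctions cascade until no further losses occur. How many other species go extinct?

2

Remove S7.
Round 1: S11 (all prey gone), S8 (all prey gone) → extinct.
No further losses. Total secondary extinctions: 2.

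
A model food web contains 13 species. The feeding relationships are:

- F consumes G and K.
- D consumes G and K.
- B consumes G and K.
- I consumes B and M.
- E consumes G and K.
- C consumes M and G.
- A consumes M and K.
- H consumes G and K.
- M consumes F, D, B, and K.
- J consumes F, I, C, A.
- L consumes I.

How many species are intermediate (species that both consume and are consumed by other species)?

7

Intermediate species (has both prey and predators): F, D, B, M, I, C, A.
Count: 7.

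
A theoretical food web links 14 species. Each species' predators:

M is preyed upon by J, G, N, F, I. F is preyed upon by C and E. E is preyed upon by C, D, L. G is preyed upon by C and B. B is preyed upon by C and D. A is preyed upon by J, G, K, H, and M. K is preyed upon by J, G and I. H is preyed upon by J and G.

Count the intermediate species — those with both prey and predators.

7

Intermediate species (has both prey and predators): H, K, M, G, F, B, E.
Count: 7.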